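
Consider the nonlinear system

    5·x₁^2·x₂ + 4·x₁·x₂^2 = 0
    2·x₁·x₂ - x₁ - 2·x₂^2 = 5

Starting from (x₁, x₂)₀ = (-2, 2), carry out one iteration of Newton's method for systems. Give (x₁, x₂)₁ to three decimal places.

(-1.000, 0.667)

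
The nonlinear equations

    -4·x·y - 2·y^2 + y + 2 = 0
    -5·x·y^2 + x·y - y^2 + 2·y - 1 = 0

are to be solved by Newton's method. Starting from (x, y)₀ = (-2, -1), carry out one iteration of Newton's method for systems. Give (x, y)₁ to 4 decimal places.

At (-2, -1): F = (-9.0000, 8.0000).
Jacobian J = [[-4·y, -4·x - 4·y + 1], [-5·y^2 + y, -10·x·y + x - 2·y + 2]].
At the point, J = [[4.0000, 13.0000], [-6.0000, -18.0000]] (det J = 6.0000).
Solving J·Δ = −F gives Δ = (-9.6667, 3.6667).
Then the next iterate is (x, y)₁ = (-11.6667, 2.6667).

(-11.6667, 2.6667)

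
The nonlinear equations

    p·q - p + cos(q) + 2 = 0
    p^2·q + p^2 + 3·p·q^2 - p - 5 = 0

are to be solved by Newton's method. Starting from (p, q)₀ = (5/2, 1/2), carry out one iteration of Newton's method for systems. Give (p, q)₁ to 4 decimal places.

(3.1877, -0.1353)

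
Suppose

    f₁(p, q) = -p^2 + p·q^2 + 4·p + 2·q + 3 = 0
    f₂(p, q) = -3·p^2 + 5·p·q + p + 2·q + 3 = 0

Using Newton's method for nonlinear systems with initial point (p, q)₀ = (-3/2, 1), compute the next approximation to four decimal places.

(-0.9698, 0.4914)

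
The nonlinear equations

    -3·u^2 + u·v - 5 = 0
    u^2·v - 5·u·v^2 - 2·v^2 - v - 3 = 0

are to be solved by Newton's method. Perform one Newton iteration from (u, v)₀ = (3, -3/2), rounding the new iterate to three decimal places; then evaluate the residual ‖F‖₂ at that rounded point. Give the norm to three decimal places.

At (3, -3/2): F = (-36.500, -53.250).
Jacobian J = [[-6·u + v, u], [2·u·v - 5·v^2, u^2 - 10·u·v - 4·v - 1]].
At the point, J = [[-19.500, 3.000], [-20.250, 59.000]] (det J = -1089.750).
Solving J·Δ = −F gives Δ = (-1.830, 0.275).
Then the next iterate is (u, v)₁ = (1.170, -1.225).
Re-evaluating at (1.170, -1.225): F = (-10.53995, -15.23181), so ‖F‖₂ = 18.523.

18.523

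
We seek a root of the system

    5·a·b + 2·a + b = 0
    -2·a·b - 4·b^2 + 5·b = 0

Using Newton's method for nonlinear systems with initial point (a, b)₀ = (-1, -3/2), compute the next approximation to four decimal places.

(-1.0216, -0.4703)

At (-1, -3/2): F = (4.0000, -19.5000).
Jacobian J = [[5·b + 2, 5·a + 1], [-2·b, -2·a - 8·b + 5]].
At the point, J = [[-5.5000, -4.0000], [3.0000, 19.0000]] (det J = -92.5000).
Solving J·Δ = −F gives Δ = (-0.0216, 1.0297).
Then the next iterate is (a, b)₁ = (-1.0216, -0.4703).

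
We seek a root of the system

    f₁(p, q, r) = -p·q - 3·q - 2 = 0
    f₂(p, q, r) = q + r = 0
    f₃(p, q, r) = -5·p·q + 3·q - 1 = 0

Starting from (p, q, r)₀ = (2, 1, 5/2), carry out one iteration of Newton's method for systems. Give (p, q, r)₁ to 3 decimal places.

At (2, 1, 5/2): F = (-7.000, 3.500, -8.000).
Jacobian J = [[-q, -p - 3, 0], [0, 1, 1], [-5·q, -5·p + 3, 0]].
At the point, J = [[-1.000, -5.000, 0.000], [0.000, 1.000, 1.000], [-5.000, -7.000, 0.000]] (det J = 18.000).
Solving J·Δ = −F gives Δ = (0.500, -1.500, -2.000).
Then the next iterate is (p, q, r)₁ = (2.500, -0.500, 0.500).

(2.500, -0.500, 0.500)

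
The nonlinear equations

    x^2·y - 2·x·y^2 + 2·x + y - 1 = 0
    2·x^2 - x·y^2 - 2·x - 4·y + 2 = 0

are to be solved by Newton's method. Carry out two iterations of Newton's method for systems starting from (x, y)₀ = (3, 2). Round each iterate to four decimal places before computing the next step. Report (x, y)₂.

(-2.7678, -0.4040)

At (3, 2): F = (1.0000, -6.0000).
Jacobian J = [[2·x·y - 2·y^2 + 2, x^2 - 4·x·y + 1], [4·x - y^2 - 2, -2·x·y - 4]].
At the point, J = [[6.0000, -14.0000], [6.0000, -16.0000]] (det J = -12.0000).
Solving J·Δ = −F gives Δ = (-8.3333, -3.5000).
Then the next iterate is (x, y)₁ = (-5.3333, -1.5000).
Round to (-5.3333, -1.5000) and repeat: F = (-31.832883, 87.554703), J = [[13.4999, -2.555711], [-25.5832, -19.9999]].
Δ = (2.5655, 1.0960), so (x, y)₂ = (-2.7678, -0.4040).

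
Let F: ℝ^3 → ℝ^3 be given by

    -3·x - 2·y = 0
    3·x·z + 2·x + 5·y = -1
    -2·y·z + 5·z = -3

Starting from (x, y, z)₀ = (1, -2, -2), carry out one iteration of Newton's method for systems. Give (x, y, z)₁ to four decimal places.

(0.3509, -0.5263, -0.9883)

At (1, -2, -2): F = (1.0000, -13.0000, -15.0000).
Jacobian J = [[-3, -2, 0], [3·z + 2, 5, 3·x], [0, -2·z, -2·y + 5]].
At the point, J = [[-3.0000, -2.0000, 0.0000], [-4.0000, 5.0000, 3.0000], [0.0000, 4.0000, 9.0000]] (det J = -171.0000).
Solving J·Δ = −F gives Δ = (-0.6491, 1.4737, 1.0117).
Then the next iterate is (x, y, z)₁ = (0.3509, -0.5263, -0.9883).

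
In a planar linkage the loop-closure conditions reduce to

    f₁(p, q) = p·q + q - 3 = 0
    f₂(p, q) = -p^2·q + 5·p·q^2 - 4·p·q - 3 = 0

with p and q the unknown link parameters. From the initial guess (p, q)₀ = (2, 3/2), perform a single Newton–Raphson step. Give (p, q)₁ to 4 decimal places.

(1.2308, 1.3846)

At (2, 3/2): F = (1.5000, 1.5000).
Jacobian J = [[q, p + 1], [-2·p·q + 5·q^2 - 4·q, -p^2 + 10·p·q - 4·p]].
At the point, J = [[1.5000, 3.0000], [-0.7500, 18.0000]] (det J = 29.2500).
Solving J·Δ = −F gives Δ = (-0.7692, -0.1154).
Then the next iterate is (p, q)₁ = (1.2308, 1.3846).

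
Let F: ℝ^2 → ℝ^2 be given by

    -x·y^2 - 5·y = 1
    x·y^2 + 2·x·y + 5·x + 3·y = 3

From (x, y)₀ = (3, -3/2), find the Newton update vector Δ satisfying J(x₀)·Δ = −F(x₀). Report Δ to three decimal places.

(-1.235, -0.632)

At (3, -3/2): F = (-0.250, 5.250).
Jacobian J = [[-y^2, -2·x·y - 5], [y^2 + 2·y + 5, 2·x·y + 2·x + 3]].
At the point, J = [[-2.250, 4.000], [4.250, 0.000]] (det J = -17.000).
Solving J·Δ = −F gives Δ = (-1.235, -0.632).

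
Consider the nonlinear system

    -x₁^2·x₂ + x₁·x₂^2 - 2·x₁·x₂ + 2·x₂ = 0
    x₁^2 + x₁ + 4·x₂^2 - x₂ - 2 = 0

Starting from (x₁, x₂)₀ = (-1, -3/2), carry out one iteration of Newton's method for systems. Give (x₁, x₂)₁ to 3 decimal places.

At (-1, -3/2): F = (-6.750, 8.500).
Jacobian J = [[-2·x₁·x₂ + x₂^2 - 2·x₂, -x₁^2 + 2·x₁·x₂ - 2·x₁ + 2], [2·x₁ + 1, 8·x₂ - 1]].
At the point, J = [[2.250, 6.000], [-1.000, -13.000]] (det J = -23.250).
Solving J·Δ = −F gives Δ = (1.581, 0.532).
Then the next iterate is (x₁, x₂)₁ = (0.581, -0.968).

(0.581, -0.968)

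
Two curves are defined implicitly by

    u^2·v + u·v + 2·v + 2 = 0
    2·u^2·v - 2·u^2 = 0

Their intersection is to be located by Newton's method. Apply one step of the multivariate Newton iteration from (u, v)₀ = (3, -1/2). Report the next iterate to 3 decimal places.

(1.476, -0.524)

At (3, -1/2): F = (-5.000, -27.000).
Jacobian J = [[2·u·v + v, u^2 + u + 2], [4·u·v - 4·u, 2·u^2]].
At the point, J = [[-3.500, 14.000], [-18.000, 18.000]] (det J = 189.000).
Solving J·Δ = −F gives Δ = (-1.524, -0.024).
Then the next iterate is (u, v)₁ = (1.476, -0.524).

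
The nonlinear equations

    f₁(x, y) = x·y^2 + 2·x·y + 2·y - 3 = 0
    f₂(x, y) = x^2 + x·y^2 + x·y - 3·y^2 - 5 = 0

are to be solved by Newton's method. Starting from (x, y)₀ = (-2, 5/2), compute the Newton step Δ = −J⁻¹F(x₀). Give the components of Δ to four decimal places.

At (-2, 5/2): F = (-20.5000, -37.2500).
Jacobian J = [[y^2 + 2·y, 2·x·y + 2·x + 2], [2·x + y^2 + y, 2·x·y + x - 6·y]].
At the point, J = [[11.2500, -12.0000], [4.7500, -27.0000]] (det J = -246.7500).
Solving J·Δ = −F gives Δ = (0.4316, -1.3037).

(0.4316, -1.3037)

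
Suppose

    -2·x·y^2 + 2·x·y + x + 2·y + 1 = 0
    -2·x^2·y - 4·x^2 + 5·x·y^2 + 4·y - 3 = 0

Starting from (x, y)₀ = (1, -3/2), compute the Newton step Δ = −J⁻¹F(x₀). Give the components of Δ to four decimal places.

At (1, -3/2): F = (-8.5000, 1.2500).
Jacobian J = [[-2·y^2 + 2·y + 1, -4·x·y + 2·x + 2], [-4·x·y - 8·x + 5·y^2, -2·x^2 + 10·x·y + 4]].
At the point, J = [[-6.5000, 10.0000], [9.2500, -13.0000]] (det J = -8.0000).
Solving J·Δ = −F gives Δ = (12.2500, 8.8125).

(12.2500, 8.8125)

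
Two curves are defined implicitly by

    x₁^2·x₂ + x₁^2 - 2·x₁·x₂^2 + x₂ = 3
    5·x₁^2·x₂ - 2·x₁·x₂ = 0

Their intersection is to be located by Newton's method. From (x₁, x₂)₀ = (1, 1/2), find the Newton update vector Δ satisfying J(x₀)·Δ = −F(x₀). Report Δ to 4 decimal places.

At (1, 1/2): F = (-1.5000, 1.5000).
Jacobian J = [[2·x₁·x₂ + 2·x₁ - 2·x₂^2, x₁^2 - 4·x₁·x₂ + 1], [10·x₁·x₂ - 2·x₂, 5·x₁^2 - 2·x₁]].
At the point, J = [[2.5000, 0.0000], [4.0000, 3.0000]] (det J = 7.5000).
Solving J·Δ = −F gives Δ = (0.6000, -1.3000).

(0.6000, -1.3000)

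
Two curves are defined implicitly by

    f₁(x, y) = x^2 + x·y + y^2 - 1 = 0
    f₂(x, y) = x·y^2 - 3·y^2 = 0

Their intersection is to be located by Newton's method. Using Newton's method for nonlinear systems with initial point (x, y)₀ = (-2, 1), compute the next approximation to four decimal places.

(-1.3333, 0.5667)

At (-2, 1): F = (2.0000, -5.0000).
Jacobian J = [[2·x + y, x + 2·y], [y^2, 2·x·y - 6·y]].
At the point, J = [[-3.0000, 0.0000], [1.0000, -10.0000]] (det J = 30.0000).
Solving J·Δ = −F gives Δ = (0.6667, -0.4333).
Then the next iterate is (x, y)₁ = (-1.3333, 0.5667).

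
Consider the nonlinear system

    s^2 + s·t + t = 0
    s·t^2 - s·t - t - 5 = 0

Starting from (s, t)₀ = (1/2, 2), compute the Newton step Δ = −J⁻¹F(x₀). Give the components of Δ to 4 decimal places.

(7.0833, -16.3333)

At (1/2, 2): F = (3.2500, -6.0000).
Jacobian J = [[2·s + t, s + 1], [t^2 - t, 2·s·t - s - 1]].
At the point, J = [[3.0000, 1.5000], [2.0000, 0.5000]] (det J = -1.5000).
Solving J·Δ = −F gives Δ = (7.0833, -16.3333).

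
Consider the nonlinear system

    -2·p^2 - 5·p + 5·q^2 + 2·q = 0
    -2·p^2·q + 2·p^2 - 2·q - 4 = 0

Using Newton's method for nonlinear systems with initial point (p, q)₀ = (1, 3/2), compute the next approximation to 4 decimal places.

At (1, 3/2): F = (7.2500, -8.0000).
Jacobian J = [[-4·p - 5, 10·q + 2], [-4·p·q + 4·p, -2·p^2 - 2]].
At the point, J = [[-9.0000, 17.0000], [-2.0000, -4.0000]] (det J = 70.0000).
Solving J·Δ = −F gives Δ = (-1.5286, -1.2357).
Then the next iterate is (p, q)₁ = (-0.5286, 0.2643).

(-0.5286, 0.2643)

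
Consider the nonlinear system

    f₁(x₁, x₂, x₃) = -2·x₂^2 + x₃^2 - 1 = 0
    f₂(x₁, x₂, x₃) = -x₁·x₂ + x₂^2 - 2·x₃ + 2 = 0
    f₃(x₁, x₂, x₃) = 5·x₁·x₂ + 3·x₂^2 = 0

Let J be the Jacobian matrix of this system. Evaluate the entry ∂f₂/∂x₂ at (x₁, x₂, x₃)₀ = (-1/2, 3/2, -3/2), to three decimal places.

∂f₂/∂x₂ = -x₁ + 2·x₂.
At (-1/2, 3/2, -3/2) this is 3.500.

3.500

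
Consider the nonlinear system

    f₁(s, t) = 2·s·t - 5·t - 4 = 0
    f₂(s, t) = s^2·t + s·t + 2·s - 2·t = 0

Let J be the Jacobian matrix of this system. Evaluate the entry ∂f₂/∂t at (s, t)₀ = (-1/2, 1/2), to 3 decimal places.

-2.250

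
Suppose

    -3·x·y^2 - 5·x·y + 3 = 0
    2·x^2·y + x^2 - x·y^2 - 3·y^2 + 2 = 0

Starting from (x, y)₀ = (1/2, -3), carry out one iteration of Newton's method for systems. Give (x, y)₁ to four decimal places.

(1.3106, -1.0419)

At (1/2, -3): F = (-3.0000, -30.7500).
Jacobian J = [[-3·y^2 - 5·y, -6·x·y - 5·x], [4·x·y + 2·x - y^2, 2·x^2 - 2·x·y - 6·y]].
At the point, J = [[-12.0000, 6.5000], [-14.0000, 21.5000]] (det J = -167.0000).
Solving J·Δ = −F gives Δ = (0.8106, 1.9581).
Then the next iterate is (x, y)₁ = (1.3106, -1.0419).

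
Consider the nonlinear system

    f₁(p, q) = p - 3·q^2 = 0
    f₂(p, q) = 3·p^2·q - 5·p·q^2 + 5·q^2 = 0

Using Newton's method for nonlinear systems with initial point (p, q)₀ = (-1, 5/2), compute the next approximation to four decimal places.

(-0.9949, 1.1837)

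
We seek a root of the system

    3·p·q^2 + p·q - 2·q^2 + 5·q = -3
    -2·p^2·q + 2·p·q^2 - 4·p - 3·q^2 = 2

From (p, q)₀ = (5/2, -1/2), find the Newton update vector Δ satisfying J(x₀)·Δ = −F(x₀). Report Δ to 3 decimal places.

(0.217, -0.340)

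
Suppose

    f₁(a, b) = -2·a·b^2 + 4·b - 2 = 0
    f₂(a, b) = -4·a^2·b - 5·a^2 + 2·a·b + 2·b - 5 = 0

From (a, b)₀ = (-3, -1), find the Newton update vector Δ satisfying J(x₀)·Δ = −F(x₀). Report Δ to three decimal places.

At (-3, -1): F = (0.000, -10.000).
Jacobian J = [[-2·b^2, -4·a·b + 4], [-8·a·b - 10·a + 2·b, -4·a^2 + 2·a + 2]].
At the point, J = [[-2.000, -8.000], [4.000, -40.000]] (det J = 112.000).
Solving J·Δ = −F gives Δ = (0.714, -0.179).

(0.714, -0.179)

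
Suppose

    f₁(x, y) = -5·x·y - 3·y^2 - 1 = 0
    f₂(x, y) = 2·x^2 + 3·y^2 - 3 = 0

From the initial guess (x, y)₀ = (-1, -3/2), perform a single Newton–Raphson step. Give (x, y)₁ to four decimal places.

(3.9348, -3.0543)

At (-1, -3/2): F = (-15.2500, 5.7500).
Jacobian J = [[-5·y, -5·x - 6·y], [4·x, 6·y]].
At the point, J = [[7.5000, 14.0000], [-4.0000, -9.0000]] (det J = -11.5000).
Solving J·Δ = −F gives Δ = (4.9348, -1.5543).
Then the next iterate is (x, y)₁ = (3.9348, -3.0543).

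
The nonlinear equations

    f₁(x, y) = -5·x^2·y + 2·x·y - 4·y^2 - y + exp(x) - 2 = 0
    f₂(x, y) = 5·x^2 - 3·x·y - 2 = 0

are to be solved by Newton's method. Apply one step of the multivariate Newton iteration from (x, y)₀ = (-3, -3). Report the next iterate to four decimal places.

(-1.9594, -2.3498)

At (-3, -3): F = (118.049787, 16.0000).
Jacobian J = [[-10·x·y + 2·y + exp(x), -5·x^2 + 2·x - 8·y - 1], [10·x - 3·y, -3·x]].
At the point, J = [[-95.950213, -28.0000], [-21.0000, 9.0000]] (det J = -1451.551916).
Solving J·Δ = −F gives Δ = (1.0406, 0.6502).
Then the next iterate is (x, y)₁ = (-1.9594, -2.3498).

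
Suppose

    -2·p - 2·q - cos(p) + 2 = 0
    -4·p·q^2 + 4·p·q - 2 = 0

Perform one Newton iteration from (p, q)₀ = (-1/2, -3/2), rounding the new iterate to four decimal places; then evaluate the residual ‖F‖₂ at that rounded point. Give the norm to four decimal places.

At (-1/2, -3/2): F = (5.122417, 5.5000).
Jacobian J = [[sin(p) - 2, -2], [-4·q^2 + 4·q, -8·p·q + 4·p]].
At the point, J = [[-2.479426, -2.0000], [-15.0000, -8.0000]] (det J = -10.164596).
Solving J·Δ = −F gives Δ = (-2.9494, 6.2176).
Then the next iterate is (p, q)₁ = (-3.4494, 4.7176).
Re-evaluating at (-3.4494, 4.7176): F = (0.416600, 239.984375), so ‖F‖₂ = 239.9847.

239.9847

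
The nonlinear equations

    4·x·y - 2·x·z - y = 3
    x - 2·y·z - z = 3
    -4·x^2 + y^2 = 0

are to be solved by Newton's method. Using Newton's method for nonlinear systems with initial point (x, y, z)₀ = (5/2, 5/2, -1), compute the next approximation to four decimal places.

(1.3292, 1.5669, -0.5895)

At (5/2, 5/2, -1): F = (24.5000, 5.5000, -18.7500).
Jacobian J = [[4·y - 2·z, 4·x - 1, -2·x], [1, -2·z, -2·y - 1], [-8·x, 2·y, 0]].
At the point, J = [[12.0000, 9.0000, -5.0000], [1.0000, 2.0000, -6.0000], [-20.0000, 5.0000, 0.0000]] (det J = 1215.0000).
Solving J·Δ = −F gives Δ = (-1.1708, -0.9331, 0.4105).
Then the next iterate is (x, y, z)₁ = (1.3292, 1.5669, -0.5895).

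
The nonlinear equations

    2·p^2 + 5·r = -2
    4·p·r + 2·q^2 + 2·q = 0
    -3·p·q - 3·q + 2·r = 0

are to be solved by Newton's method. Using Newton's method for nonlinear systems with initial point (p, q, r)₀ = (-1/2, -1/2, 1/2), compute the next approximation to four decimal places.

At (-1/2, -1/2, 1/2): F = (5.0000, -1.5000, 1.7500).
Jacobian J = [[4·p, 0, 5], [4·r, 4·q + 2, 4·p], [-3·q, -3·p - 3, 2]].
At the point, J = [[-2.0000, 0.0000, 5.0000], [2.0000, 0.0000, -2.0000], [1.5000, -1.5000, 2.0000]] (det J = -9.0000).
Solving J·Δ = −F gives Δ = (-0.4167, -0.8056, -1.1667).
Then the next iterate is (p, q, r)₁ = (-0.9167, -1.3056, -0.6667).

(-0.9167, -1.3056, -0.6667)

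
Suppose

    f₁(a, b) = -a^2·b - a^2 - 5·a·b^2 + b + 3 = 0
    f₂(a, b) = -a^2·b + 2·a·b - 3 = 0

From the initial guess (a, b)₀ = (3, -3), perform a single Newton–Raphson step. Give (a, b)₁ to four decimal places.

At (3, -3): F = (-117.0000, 6.0000).
Jacobian J = [[-2·a·b - 2·a - 5·b^2, -a^2 - 10·a·b + 1], [-2·a·b + 2·b, -a^2 + 2·a]].
At the point, J = [[-33.0000, 82.0000], [12.0000, -3.0000]] (det J = -885.0000).
Solving J·Δ = −F gives Δ = (-0.1593, 1.3627).
Then the next iterate is (a, b)₁ = (2.8407, -1.6373).

(2.8407, -1.6373)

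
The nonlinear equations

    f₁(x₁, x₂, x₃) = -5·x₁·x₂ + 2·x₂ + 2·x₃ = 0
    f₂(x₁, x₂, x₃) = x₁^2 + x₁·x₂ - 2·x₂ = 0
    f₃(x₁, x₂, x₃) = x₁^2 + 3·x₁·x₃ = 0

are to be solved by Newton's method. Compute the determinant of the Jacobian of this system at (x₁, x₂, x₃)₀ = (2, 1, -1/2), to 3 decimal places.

J = [[-5·x₂, -5·x₁ + 2, 2], [2·x₁ + x₂, x₁ - 2, 0], [2·x₁ + 3·x₃, 0, 3·x₁]].
At the point, J = [[-5.000, -8.000, 2.000], [5.000, 0.000, 0.000], [2.500, 0.000, 6.000]].
det J = 240.000.

240.000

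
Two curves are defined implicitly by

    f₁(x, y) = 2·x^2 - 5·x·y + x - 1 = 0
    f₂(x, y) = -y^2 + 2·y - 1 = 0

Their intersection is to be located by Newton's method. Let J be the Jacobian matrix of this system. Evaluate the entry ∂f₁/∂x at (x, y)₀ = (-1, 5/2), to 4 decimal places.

-15.5000

∂f₁/∂x = 4·x - 5·y + 1.
At (-1, 5/2) this is -15.5000.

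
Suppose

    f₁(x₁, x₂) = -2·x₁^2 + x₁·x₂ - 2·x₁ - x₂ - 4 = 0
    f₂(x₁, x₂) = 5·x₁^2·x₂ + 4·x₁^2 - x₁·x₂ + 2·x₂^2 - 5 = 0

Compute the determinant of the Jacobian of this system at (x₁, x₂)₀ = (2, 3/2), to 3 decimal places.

-248.500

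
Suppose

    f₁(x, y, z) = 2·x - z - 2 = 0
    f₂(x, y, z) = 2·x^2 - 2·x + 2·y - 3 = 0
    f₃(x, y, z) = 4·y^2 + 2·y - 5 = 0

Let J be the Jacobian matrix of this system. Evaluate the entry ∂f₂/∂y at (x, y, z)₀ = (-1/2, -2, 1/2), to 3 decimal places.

2.000

∂f₂/∂y = 2.
At (-1/2, -2, 1/2) this is 2.000.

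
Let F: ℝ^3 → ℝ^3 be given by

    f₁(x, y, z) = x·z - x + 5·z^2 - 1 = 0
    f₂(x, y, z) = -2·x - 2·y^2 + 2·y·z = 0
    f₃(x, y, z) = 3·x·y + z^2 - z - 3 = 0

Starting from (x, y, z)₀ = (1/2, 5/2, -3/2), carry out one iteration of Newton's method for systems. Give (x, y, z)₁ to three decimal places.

(0.506, 1.122, -0.880)

At (1/2, 5/2, -3/2): F = (9.000, -21.000, 4.500).
Jacobian J = [[z - 1, 0, x + 10·z], [-2, -4·y + 2·z, 2·y], [3·y, 3·x, 2·z - 1]].
At the point, J = [[-2.500, 0.000, -14.500], [-2.000, -13.000, 5.000], [7.500, 1.500, -4.000]] (det J = -1481.500).
Solving J·Δ = −F gives Δ = (0.006, -1.378, 0.620).
Then the next iterate is (x, y, z)₁ = (0.506, 1.122, -0.880).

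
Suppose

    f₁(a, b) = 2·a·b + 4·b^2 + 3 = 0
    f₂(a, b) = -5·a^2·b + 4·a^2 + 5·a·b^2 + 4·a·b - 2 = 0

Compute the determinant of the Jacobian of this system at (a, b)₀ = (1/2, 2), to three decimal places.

-331.000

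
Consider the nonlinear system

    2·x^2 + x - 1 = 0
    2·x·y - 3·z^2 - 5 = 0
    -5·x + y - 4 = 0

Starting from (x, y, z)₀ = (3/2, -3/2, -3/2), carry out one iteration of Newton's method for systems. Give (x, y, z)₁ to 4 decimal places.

(0.7857, 7.9286, -3.0754)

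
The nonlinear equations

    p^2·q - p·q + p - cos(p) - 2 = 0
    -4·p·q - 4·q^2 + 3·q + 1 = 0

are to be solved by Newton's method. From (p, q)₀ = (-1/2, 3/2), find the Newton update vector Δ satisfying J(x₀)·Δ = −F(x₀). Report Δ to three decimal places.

At (-1/2, 3/2): F = (-2.25258, -0.500).
Jacobian J = [[2·p·q - q + sin(p) + 1, p^2 - p], [-4·q, -4·p - 8·q + 3]].
At the point, J = [[-2.47943, 0.750], [-6.000, -7.000]] (det J = 21.85598).
Solving J·Δ = −F gives Δ = (-0.739, 0.562).

(-0.739, 0.562)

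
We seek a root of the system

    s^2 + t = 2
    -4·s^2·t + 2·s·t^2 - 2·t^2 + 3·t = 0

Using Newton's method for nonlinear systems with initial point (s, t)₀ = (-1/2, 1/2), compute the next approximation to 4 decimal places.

At (-1/2, 1/2): F = (-1.2500, 0.2500).
Jacobian J = [[2·s, 1], [-8·s·t + 2·t^2, -4·s^2 + 4·s·t - 4·t + 3]].
At the point, J = [[-1.0000, 1.0000], [2.5000, -1.0000]] (det J = -1.5000).
Solving J·Δ = −F gives Δ = (0.6667, 1.9167).
Then the next iterate is (s, t)₁ = (0.1667, 2.4167).

(0.1667, 2.4167)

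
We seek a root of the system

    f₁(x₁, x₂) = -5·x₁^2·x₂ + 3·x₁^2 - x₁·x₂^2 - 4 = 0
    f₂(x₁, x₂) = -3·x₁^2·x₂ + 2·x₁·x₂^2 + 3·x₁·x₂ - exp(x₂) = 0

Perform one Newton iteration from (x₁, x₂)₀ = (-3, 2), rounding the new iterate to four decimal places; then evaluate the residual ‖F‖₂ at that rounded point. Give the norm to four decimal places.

26.3283

At (-3, 2): F = (-55.0000, -103.389056).
Jacobian J = [[-10·x₁·x₂ + 6·x₁ - x₂^2, -5·x₁^2 - 2·x₁·x₂], [-6·x₁·x₂ + 2·x₂^2 + 3·x₂, -3·x₁^2 + 4·x₁·x₂ + 3·x₁ - exp(x₂)]].
At the point, J = [[38.0000, -33.0000], [50.0000, -67.389056]] (det J = -910.784132).
Solving J·Δ = −F gives Δ = (0.3234, -1.2943).
Then the next iterate is (x₁, x₂)₁ = (-2.6766, 0.7057).
Re-evaluating at (-2.6766, 0.7057): F = (-6.453293, -25.525156), so ‖F‖₂ = 26.3283.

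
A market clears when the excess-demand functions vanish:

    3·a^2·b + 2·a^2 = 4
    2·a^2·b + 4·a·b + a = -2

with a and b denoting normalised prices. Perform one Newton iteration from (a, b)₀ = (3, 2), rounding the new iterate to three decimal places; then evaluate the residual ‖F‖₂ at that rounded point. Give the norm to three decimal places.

At (3, 2): F = (68.000, 65.000).
Jacobian J = [[6·a·b + 4·a, 3·a^2], [4·a·b + 4·b + 1, 2·a^2 + 4·a]].
At the point, J = [[48.000, 27.000], [33.000, 30.000]] (det J = 549.000).
Solving J·Δ = −F gives Δ = (-0.519, -1.596).
Then the next iterate is (a, b)₁ = (2.481, 0.404).
Re-evaluating at (2.481, 0.404): F = (15.77102, 13.46383), so ‖F‖₂ = 20.736.

20.736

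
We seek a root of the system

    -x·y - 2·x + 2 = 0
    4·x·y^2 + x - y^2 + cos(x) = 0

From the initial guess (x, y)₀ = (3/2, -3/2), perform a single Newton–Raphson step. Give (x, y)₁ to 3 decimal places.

(1.477, -0.659)

At (3/2, -3/2): F = (1.250, 12.82074).
Jacobian J = [[-y - 2, -x], [4·y^2 - sin(x) + 1, 8·x·y - 2·y]].
At the point, J = [[-0.500, -1.500], [9.00251, -15.000]] (det J = 21.00376).
Solving J·Δ = −F gives Δ = (-0.023, 0.841).
Then the next iterate is (x, y)₁ = (1.477, -0.659).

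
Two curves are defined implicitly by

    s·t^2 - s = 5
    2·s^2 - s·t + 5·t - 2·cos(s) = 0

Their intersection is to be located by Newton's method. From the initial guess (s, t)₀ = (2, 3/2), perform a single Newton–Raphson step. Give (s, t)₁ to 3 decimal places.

(0.105, 2.312)

At (2, 3/2): F = (-2.500, 13.33229).
Jacobian J = [[t^2 - 1, 2·s·t], [4·s - t + 2·sin(s), -s + 5]].
At the point, J = [[1.250, 6.000], [8.31859, 3.000]] (det J = -46.16157).
Solving J·Δ = −F gives Δ = (-1.895, 0.812).
Then the next iterate is (s, t)₁ = (0.105, 2.312).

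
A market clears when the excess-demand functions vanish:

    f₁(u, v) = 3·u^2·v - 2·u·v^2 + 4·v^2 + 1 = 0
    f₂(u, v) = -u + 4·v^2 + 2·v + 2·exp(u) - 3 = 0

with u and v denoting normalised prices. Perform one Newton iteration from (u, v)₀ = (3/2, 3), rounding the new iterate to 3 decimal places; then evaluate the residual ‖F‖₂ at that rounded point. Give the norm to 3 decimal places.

17.903

At (3/2, 3): F = (30.250, 46.46338).
Jacobian J = [[6·u·v - 2·v^2, 3·u^2 - 4·u·v + 8·v], [2·exp(u) - 1, 8·v + 2]].
At the point, J = [[9.000, 12.750], [7.96338, 26.000]] (det J = 132.46693).
Solving J·Δ = −F gives Δ = (-1.465, -1.338).
Then the next iterate is (u, v)₁ = (0.035, 1.662).
Re-evaluating at (0.035, 1.662): F = (11.86173, 13.40922), so ‖F‖₂ = 17.903.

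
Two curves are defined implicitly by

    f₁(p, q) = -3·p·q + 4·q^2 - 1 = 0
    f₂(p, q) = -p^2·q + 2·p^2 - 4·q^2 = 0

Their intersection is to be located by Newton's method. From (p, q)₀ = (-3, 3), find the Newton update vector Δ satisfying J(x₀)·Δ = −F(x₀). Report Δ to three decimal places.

(5.667, -0.333)

At (-3, 3): F = (62.000, -45.000).
Jacobian J = [[-3·q, -3·p + 8·q], [-2·p·q + 4·p, -p^2 - 8·q]].
At the point, J = [[-9.000, 33.000], [6.000, -33.000]] (det J = 99.000).
Solving J·Δ = −F gives Δ = (5.667, -0.333).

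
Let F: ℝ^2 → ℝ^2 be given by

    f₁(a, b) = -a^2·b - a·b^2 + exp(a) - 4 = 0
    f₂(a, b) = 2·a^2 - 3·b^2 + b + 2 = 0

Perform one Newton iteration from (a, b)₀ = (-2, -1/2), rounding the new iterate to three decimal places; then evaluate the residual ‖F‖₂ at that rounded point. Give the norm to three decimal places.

1.225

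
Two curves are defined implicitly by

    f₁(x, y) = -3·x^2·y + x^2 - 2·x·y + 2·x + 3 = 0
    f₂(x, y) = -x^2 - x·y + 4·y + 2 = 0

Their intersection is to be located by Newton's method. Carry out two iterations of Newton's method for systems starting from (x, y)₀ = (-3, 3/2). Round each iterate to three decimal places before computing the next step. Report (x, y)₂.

(-2.207, 0.458)

At (-3, 3/2): F = (-25.500, 3.500).
Jacobian J = [[-6·x·y + 2·x - 2·y + 2, -3·x^2 - 2·x], [-2·x - y, -x + 4]].
At the point, J = [[20.000, -21.000], [4.500, 7.000]] (det J = 234.500).
Solving J·Δ = −F gives Δ = (0.448, -0.788).
Then the next iterate is (x, y)₁ = (-2.552, 0.712).
Round to (-2.552, 0.712) and repeat: F = (-5.86838, 0.15232), J = [[6.37414, -14.43411], [4.392, 6.552]].
Δ = (0.345, -0.254), so (x, y)₂ = (-2.207, 0.458).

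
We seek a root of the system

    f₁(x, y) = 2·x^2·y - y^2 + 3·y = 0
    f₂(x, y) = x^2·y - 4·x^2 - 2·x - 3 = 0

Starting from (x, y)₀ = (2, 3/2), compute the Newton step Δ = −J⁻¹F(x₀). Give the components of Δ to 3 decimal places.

(-1.340, 0.229)

At (2, 3/2): F = (14.250, -17.000).
Jacobian J = [[4·x·y, 2·x^2 - 2·y + 3], [2·x·y - 8·x - 2, x^2]].
At the point, J = [[12.000, 8.000], [-12.000, 4.000]] (det J = 144.000).
Solving J·Δ = −F gives Δ = (-1.340, 0.229).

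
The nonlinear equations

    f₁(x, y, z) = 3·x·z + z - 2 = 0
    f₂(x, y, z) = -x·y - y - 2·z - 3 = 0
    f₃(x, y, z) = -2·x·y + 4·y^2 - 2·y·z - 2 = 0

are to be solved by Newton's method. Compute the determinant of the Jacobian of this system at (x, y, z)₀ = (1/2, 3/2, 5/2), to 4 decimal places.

J = [[3·z, 0, 3·x + 1], [-y, -x - 1, -2], [-2·y, -2·x + 8·y - 2·z, -2·y]].
At the point, J = [[7.5000, 0.0000, 2.5000], [-1.5000, -1.5000, -2.0000], [-3.0000, 6.0000, -3.0000]].
det J = 90.0000.

90.0000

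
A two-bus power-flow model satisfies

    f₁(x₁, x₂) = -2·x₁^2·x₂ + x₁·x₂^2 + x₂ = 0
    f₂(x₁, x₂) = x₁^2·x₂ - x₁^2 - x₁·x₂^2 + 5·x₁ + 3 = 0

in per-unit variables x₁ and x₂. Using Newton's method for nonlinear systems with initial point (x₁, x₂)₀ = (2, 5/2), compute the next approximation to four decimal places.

(1.8462, 3.4615)

At (2, 5/2): F = (-5.0000, 6.5000).
Jacobian J = [[-4·x₁·x₂ + x₂^2, -2·x₁^2 + 2·x₁·x₂ + 1], [2·x₁·x₂ - 2·x₁ - x₂^2 + 5, x₁^2 - 2·x₁·x₂]].
At the point, J = [[-13.7500, 3.0000], [4.7500, -6.0000]] (det J = 68.2500).
Solving J·Δ = −F gives Δ = (-0.1538, 0.9615).
Then the next iterate is (x₁, x₂)₁ = (1.8462, 3.4615).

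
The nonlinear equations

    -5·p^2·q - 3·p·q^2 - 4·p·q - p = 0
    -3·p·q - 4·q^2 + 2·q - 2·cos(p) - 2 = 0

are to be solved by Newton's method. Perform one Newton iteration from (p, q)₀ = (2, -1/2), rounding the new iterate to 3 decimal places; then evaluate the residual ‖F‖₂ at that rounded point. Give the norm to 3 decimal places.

2.344

At (2, -1/2): F = (10.500, -0.16771).
Jacobian J = [[-10·p·q - 3·q^2 - 4·q - 1, -5·p^2 - 6·p·q - 4·p], [-3·q + 2·sin(p), -3·p - 8·q + 2]].
At the point, J = [[10.250, -22.000], [3.31859, 0.000]] (det J = 73.00909).
Solving J·Δ = −F gives Δ = (0.051, 0.501).
Then the next iterate is (p, q)₁ = (2.051, 0.001).
Re-evaluating at (2.051, 0.001): F = (-2.08024, -1.08024), so ‖F‖₂ = 2.344.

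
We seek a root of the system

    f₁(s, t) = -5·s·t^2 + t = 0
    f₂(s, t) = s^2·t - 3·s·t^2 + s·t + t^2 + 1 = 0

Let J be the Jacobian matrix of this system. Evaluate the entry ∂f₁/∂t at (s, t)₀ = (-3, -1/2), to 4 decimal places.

-14.0000

∂f₁/∂t = -10·s·t + 1.
At (-3, -1/2) this is -14.0000.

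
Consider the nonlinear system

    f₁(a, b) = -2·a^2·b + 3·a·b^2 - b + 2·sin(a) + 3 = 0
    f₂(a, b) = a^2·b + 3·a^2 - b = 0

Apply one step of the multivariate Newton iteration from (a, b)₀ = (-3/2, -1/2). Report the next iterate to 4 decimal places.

At (-3/2, -1/2): F = (2.630010, 6.1250).
Jacobian J = [[-4·a·b + 3·b^2 + 2·cos(a), -2·a^2 + 6·a·b - 1], [2·a·b + 6·a, a^2 - 1]].
At the point, J = [[-2.108526, -1.0000], [-7.5000, 1.2500]] (det J = -10.135657).
Solving J·Δ = −F gives Δ = (0.9287, 0.6719).
Then the next iterate is (a, b)₁ = (-0.5713, 0.1719).

(-0.5713, 0.1719)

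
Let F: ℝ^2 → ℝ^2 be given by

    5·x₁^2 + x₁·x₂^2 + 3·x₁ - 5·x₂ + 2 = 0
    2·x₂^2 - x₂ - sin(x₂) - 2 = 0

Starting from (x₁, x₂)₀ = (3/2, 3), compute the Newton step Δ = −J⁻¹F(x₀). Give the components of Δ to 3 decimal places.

At (3/2, 3): F = (16.250, 12.85888).
Jacobian J = [[10·x₁ + x₂^2 + 3, 2·x₁·x₂ - 5], [0, 4·x₂ - cos(x₂) - 1]].
At the point, J = [[27.000, 4.000], [0.000, 11.98999]] (det J = 323.72980).
Solving J·Δ = −F gives Δ = (-0.443, -1.072).

(-0.443, -1.072)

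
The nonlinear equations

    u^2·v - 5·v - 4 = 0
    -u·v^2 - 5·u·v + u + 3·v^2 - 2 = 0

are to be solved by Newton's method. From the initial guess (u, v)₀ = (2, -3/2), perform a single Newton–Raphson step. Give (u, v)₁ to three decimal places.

At (2, -3/2): F = (-2.500, 17.250).
Jacobian J = [[2·u·v, u^2 - 5], [-v^2 - 5·v + 1, -2·u·v - 5·u + 6·v]].
At the point, J = [[-6.000, -1.000], [6.250, -13.000]] (det J = 84.250).
Solving J·Δ = −F gives Δ = (-0.591, 1.043).
Then the next iterate is (u, v)₁ = (1.409, -0.457).

(1.409, -0.457)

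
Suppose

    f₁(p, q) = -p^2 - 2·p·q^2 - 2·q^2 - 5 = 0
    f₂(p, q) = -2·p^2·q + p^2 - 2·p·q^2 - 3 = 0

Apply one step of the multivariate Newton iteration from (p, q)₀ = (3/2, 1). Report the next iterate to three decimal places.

(-16.950, 9.000)

At (3/2, 1): F = (-12.250, -8.250).
Jacobian J = [[-2·p - 2·q^2, -4·p·q - 4·q], [-4·p·q + 2·p - 2·q^2, -2·p^2 - 4·p·q]].
At the point, J = [[-5.000, -10.000], [-5.000, -10.500]] (det J = 2.500).
Solving J·Δ = −F gives Δ = (-18.450, 8.000).
Then the next iterate is (p, q)₁ = (-16.950, 9.000).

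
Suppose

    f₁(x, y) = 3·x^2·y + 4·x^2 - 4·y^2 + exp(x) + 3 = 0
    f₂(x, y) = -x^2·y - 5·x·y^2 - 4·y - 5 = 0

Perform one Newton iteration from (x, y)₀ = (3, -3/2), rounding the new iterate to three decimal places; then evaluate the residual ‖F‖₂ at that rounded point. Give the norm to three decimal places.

7.423

At (3, -3/2): F = (9.58554, -19.250).
Jacobian J = [[6·x·y + 8·x + exp(x), 3·x^2 - 8·y], [-2·x·y - 5·y^2, -x^2 - 10·x·y - 4]].
At the point, J = [[17.08554, 39.000], [-2.250, 32.000]] (det J = 634.48718).
Solving J·Δ = −F gives Δ = (-1.667, 0.484).
Then the next iterate is (x, y)₁ = (1.333, -1.016).
Re-evaluating at (1.333, -1.016): F = (4.35498, -6.01067), so ‖F‖₂ = 7.423.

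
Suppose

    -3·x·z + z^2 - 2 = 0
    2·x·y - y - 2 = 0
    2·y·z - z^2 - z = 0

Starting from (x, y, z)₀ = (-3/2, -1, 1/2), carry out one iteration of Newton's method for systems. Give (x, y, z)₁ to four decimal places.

(-2.0571, -0.2214, 0.2571)

At (-3/2, -1, 1/2): F = (0.5000, 2.0000, -1.7500).
Jacobian J = [[-3·z, 0, -3·x + 2·z], [2·y, 2·x - 1, 0], [0, 2·z, 2·y - 2·z - 1]].
At the point, J = [[-1.5000, 0.0000, 5.5000], [-2.0000, -4.0000, 0.0000], [0.0000, 1.0000, -4.0000]] (det J = -35.0000).
Solving J·Δ = −F gives Δ = (-0.5571, 0.7786, -0.2429).
Then the next iterate is (x, y, z)₁ = (-2.0571, -0.2214, 0.2571).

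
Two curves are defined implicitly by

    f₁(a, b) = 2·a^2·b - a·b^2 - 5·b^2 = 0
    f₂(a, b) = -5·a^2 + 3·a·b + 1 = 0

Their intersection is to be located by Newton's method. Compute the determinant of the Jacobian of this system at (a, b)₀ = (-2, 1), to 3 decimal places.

8.000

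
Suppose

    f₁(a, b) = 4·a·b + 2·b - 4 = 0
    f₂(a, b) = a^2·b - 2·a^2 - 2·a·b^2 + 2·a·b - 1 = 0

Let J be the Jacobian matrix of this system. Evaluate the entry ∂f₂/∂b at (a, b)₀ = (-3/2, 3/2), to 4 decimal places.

8.2500

∂f₂/∂b = a^2 - 4·a·b + 2·a.
At (-3/2, 3/2) this is 8.2500.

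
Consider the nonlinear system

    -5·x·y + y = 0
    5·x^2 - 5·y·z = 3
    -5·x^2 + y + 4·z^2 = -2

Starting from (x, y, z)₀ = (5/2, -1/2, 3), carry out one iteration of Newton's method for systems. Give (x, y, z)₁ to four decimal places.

At (5/2, -1/2, 3): F = (5.7500, 35.7500, 6.2500).
Jacobian J = [[-5·y, -5·x + 1, 0], [10·x, -5·z, -5·y], [-10·x, 1, 8·z]].
At the point, J = [[2.5000, -11.5000, 0.0000], [25.0000, -15.0000, 2.5000], [-25.0000, 1.0000, 24.0000]] (det J = 6712.5000).
Solving J·Δ = −F gives Δ = (-1.1327, 0.2538, -1.4508).
Then the next iterate is (x, y, z)₁ = (1.3673, -0.2462, 1.5492).

(1.3673, -0.2462, 1.5492)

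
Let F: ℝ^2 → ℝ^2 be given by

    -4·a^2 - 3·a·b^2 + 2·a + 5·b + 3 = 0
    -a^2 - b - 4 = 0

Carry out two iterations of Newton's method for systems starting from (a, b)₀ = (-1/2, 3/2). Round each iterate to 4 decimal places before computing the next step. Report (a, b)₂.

(1.2847, 3.9656)

At (-1/2, 3/2): F = (11.8750, -5.7500).
Jacobian J = [[-8·a - 3·b^2 + 2, -6·a·b + 5], [-2·a, -1]].
At the point, J = [[-0.7500, 9.5000], [1.0000, -1.0000]] (det J = -8.7500).
Solving J·Δ = −F gives Δ = (4.8857, -0.8643).
Then the next iterate is (a, b)₁ = (4.3857, 0.6357).
Round to (4.3857, 0.6357) and repeat: F = (-67.304533, -23.870064), J = [[-34.297943, -11.727937], [-8.7714, -1.0000]].
Δ = (-3.1010, 3.3299), so (a, b)₂ = (1.2847, 3.9656).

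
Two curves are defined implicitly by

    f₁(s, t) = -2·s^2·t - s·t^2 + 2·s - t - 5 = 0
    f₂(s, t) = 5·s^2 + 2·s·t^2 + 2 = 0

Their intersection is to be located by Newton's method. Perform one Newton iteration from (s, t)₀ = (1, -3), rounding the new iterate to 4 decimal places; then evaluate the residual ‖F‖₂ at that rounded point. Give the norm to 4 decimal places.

8.4209

At (1, -3): F = (-3.0000, 25.0000).
Jacobian J = [[-4·s·t - t^2 + 2, -2·s^2 - 2·s·t - 1], [10·s + 2·t^2, 4·s·t]].
At the point, J = [[5.0000, 3.0000], [28.0000, -12.0000]] (det J = -144.0000).
Solving J·Δ = −F gives Δ = (-0.2708, 1.4514).
Then the next iterate is (s, t)₁ = (0.7292, -1.5486).
Re-evaluating at (0.7292, -1.5486): F = (-2.094857, 8.156143), so ‖F‖₂ = 8.4209.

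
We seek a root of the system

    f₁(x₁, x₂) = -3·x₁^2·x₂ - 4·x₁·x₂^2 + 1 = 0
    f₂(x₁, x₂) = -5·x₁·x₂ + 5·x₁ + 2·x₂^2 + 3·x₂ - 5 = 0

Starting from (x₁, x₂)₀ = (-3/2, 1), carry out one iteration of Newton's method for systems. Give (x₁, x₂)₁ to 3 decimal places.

(-1.550, 1.000)

At (-3/2, 1): F = (0.250, 0.000).
Jacobian J = [[-6·x₁·x₂ - 4·x₂^2, -3·x₁^2 - 8·x₁·x₂], [-5·x₂ + 5, -5·x₁ + 4·x₂ + 3]].
At the point, J = [[5.000, 5.250], [0.000, 14.500]] (det J = 72.500).
Solving J·Δ = −F gives Δ = (-0.050, 0.000).
Then the next iterate is (x₁, x₂)₁ = (-1.550, 1.000).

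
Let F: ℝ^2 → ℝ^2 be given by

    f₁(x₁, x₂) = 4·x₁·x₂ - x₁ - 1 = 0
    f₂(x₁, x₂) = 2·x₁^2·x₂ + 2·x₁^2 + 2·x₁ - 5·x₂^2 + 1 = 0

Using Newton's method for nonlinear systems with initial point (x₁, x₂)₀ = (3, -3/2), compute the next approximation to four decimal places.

(-0.0984, -1.4740)

At (3, -3/2): F = (-22.0000, -13.2500).
Jacobian J = [[4·x₂ - 1, 4·x₁], [4·x₁·x₂ + 4·x₁ + 2, 2·x₁^2 - 10·x₂]].
At the point, J = [[-7.0000, 12.0000], [-4.0000, 33.0000]] (det J = -183.0000).
Solving J·Δ = −F gives Δ = (-3.0984, 0.0260).
Then the next iterate is (x₁, x₂)₁ = (-0.0984, -1.4740).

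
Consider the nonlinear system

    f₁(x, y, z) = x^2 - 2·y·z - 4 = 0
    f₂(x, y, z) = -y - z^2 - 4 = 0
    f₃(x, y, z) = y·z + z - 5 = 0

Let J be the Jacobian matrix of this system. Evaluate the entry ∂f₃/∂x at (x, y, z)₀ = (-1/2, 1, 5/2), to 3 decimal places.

∂f₃/∂x = 0.
At (-1/2, 1, 5/2) this is 0.000.

0.000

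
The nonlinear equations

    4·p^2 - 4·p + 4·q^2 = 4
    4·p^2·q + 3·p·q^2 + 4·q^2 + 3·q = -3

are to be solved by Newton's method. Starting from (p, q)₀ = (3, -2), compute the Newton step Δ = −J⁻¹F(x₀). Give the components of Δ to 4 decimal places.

(-1.0000, 1.0000)

At (3, -2): F = (36.0000, -23.0000).
Jacobian J = [[8·p - 4, 8·q], [8·p·q + 3·q^2, 4·p^2 + 6·p·q + 8·q + 3]].
At the point, J = [[20.0000, -16.0000], [-36.0000, -13.0000]] (det J = -836.0000).
Solving J·Δ = −F gives Δ = (-1.0000, 1.0000).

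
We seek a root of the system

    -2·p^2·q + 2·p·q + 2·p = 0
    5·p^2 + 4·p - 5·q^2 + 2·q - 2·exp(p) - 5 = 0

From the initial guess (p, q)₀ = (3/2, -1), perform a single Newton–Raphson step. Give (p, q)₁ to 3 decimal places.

(0.944, -0.225)

At (3/2, -1): F = (4.500, -3.71338).
Jacobian J = [[-4·p·q + 2·q + 2, -2·p^2 + 2·p], [10·p - 2·exp(p) + 4, -10·q + 2]].
At the point, J = [[6.000, -1.500], [10.03662, 12.000]] (det J = 87.05493).
Solving J·Δ = −F gives Δ = (-0.556, 0.775).
Then the next iterate is (p, q)₁ = (0.944, -0.225).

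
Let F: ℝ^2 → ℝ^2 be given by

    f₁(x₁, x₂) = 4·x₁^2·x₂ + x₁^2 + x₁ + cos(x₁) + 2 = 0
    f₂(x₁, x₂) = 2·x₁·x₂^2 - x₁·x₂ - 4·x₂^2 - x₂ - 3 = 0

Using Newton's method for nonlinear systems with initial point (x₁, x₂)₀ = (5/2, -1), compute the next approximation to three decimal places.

(-6.057, -5.395)

At (5/2, -1): F = (-15.05114, 1.500).
Jacobian J = [[8·x₁·x₂ + 2·x₁ - sin(x₁) + 1, 4·x₁^2], [2·x₂^2 - x₂, 4·x₁·x₂ - x₁ - 8·x₂ - 1]].
At the point, J = [[-14.59847, 25.000], [3.000, -5.500]] (det J = 5.29160).
Solving J·Δ = −F gives Δ = (-8.557, -4.395).
Then the next iterate is (x₁, x₂)₁ = (-6.057, -5.395).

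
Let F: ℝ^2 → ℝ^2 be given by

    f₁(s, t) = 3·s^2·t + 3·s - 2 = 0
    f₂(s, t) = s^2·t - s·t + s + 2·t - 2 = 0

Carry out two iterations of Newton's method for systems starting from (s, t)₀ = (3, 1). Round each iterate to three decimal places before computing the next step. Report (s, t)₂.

(-1.985, 0.209)

At (3, 1): F = (34.000, 9.000).
Jacobian J = [[6·s·t + 3, 3·s^2], [2·s·t - t + 1, s^2 - s + 2]].
At the point, J = [[21.000, 27.000], [6.000, 8.000]] (det J = 6.000).
Solving J·Δ = −F gives Δ = (-4.833, 2.500).
Then the next iterate is (s, t)₁ = (-1.833, 3.500).
Round to (-1.833, 3.500) and repeat: F = (27.77983, 21.34211), J = [[-35.493, 10.07967], [-15.331, 7.19289]].
Δ = (-0.152, -3.291), so (s, t)₂ = (-1.985, 0.209).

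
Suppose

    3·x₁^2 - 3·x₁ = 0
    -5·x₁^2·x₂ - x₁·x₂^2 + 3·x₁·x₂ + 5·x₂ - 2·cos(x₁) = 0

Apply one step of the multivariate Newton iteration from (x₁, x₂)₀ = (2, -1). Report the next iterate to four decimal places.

At (2, -1): F = (6.0000, 7.832294).
Jacobian J = [[6·x₁ - 3, 0], [-10·x₁·x₂ - x₂^2 + 3·x₂ + 2·sin(x₁), -5·x₁^2 - 2·x₁·x₂ + 3·x₁ + 5]].
At the point, J = [[9.0000, 0.0000], [17.818595, -5.0000]] (det J = -45.0000).
Solving J·Δ = −F gives Δ = (-0.6667, -0.8094).
Then the next iterate is (x₁, x₂)₁ = (1.3333, -1.8094).

(1.3333, -1.8094)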